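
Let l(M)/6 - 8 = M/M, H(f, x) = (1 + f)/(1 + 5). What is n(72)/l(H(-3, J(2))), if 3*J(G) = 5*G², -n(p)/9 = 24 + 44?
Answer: -34/3 ≈ -11.333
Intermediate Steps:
n(p) = -612 (n(p) = -9*(24 + 44) = -9*68 = -612)
J(G) = 5*G²/3 (J(G) = (5*G²)/3 = 5*G²/3)
H(f, x) = ⅙ + f/6 (H(f, x) = (1 + f)/6 = (1 + f)*(⅙) = ⅙ + f/6)
l(M) = 54 (l(M) = 48 + 6*(M/M) = 48 + 6*1 = 48 + 6 = 54)
n(72)/l(H(-3, J(2))) = -612/54 = (1/54)*(-612) = -34/3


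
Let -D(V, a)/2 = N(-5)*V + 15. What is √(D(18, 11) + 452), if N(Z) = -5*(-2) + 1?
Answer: √26 ≈ 5.0990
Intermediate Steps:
N(Z) = 11 (N(Z) = 10 + 1 = 11)
D(V, a) = -30 - 22*V (D(V, a) = -2*(11*V + 15) = -2*(15 + 11*V) = -30 - 22*V)
√(D(18, 11) + 452) = √((-30 - 22*18) + 452) = √((-30 - 396) + 452) = √(-426 + 452) = √26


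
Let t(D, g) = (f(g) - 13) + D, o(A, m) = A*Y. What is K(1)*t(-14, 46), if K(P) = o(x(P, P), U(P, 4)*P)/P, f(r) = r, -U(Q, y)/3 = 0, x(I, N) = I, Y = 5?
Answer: 95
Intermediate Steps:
U(Q, y) = 0 (U(Q, y) = -3*0 = 0)
o(A, m) = 5*A (o(A, m) = A*5 = 5*A)
t(D, g) = -13 + D + g (t(D, g) = (g - 13) + D = (-13 + g) + D = -13 + D + g)
K(P) = 5 (K(P) = (5*P)/P = 5)
K(1)*t(-14, 46) = 5*(-13 - 14 + 46) = 5*19 = 95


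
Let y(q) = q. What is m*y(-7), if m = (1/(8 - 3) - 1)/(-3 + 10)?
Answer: 4/5 ≈ 0.80000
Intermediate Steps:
m = -4/35 (m = (1/5 - 1)/7 = (1/5 - 1)*(1/7) = -4/5*1/7 = -4/35 ≈ -0.11429)
m*y(-7) = -4/35*(-7) = 4/5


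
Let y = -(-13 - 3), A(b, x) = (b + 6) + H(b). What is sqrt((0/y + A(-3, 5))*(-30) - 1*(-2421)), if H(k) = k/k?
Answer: sqrt(2301) ≈ 47.969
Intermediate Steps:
H(k) = 1
A(b, x) = 7 + b (A(b, x) = (b + 6) + 1 = (6 + b) + 1 = 7 + b)
y = 16 (y = -1*(-16) = 16)
sqrt((0/y + A(-3, 5))*(-30) - 1*(-2421)) = sqrt((0/16 + (7 - 3))*(-30) - 1*(-2421)) = sqrt((0*(1/16) + 4)*(-30) + 2421) = sqrt((0 + 4)*(-30) + 2421) = sqrt(4*(-30) + 2421) = sqrt(-120 + 2421) = sqrt(2301)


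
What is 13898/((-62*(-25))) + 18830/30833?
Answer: 228851767/23895575 ≈ 9.5772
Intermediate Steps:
13898/((-62*(-25))) + 18830/30833 = 13898/1550 + 18830*(1/30833) = 13898*(1/1550) + 18830/30833 = 6949/775 + 18830/30833 = 228851767/23895575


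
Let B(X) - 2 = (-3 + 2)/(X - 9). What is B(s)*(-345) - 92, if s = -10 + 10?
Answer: -2461/3 ≈ -820.33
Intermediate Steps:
s = 0
B(X) = 2 - 1/(-9 + X) (B(X) = 2 + (-3 + 2)/(X - 9) = 2 - 1/(-9 + X))
B(s)*(-345) - 92 = ((-19 + 2*0)/(-9 + 0))*(-345) - 92 = ((-19 + 0)/(-9))*(-345) - 92 = -⅑*(-19)*(-345) - 92 = (19/9)*(-345) - 92 = -2185/3 - 92 = -2461/3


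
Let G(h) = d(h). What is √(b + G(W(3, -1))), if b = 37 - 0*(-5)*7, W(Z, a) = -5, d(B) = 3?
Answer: 2*√10 ≈ 6.3246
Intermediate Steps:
G(h) = 3
b = 37 (b = 37 - 0*7 = 37 - 1*0 = 37 + 0 = 37)
√(b + G(W(3, -1))) = √(37 + 3) = √40 = 2*√10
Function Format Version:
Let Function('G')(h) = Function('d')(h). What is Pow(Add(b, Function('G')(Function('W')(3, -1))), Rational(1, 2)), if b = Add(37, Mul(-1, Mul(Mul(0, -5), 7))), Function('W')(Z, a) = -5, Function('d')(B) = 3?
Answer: Mul(2, Pow(10, Rational(1, 2))) ≈ 6.3246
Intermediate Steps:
Function('G')(h) = 3
b = 37 (b = Add(37, Mul(-1, Mul(0, 7))) = Add(37, Mul(-1, 0)) = Add(37, 0) = 37)
Pow(Add(b, Function('G')(Function('W')(3, -1))), Rational(1, 2)) = Pow(Add(37, 3), Rational(1, 2)) = Pow(40, Rational(1, 2)) = Mul(2, Pow(10, Rational(1, 2)))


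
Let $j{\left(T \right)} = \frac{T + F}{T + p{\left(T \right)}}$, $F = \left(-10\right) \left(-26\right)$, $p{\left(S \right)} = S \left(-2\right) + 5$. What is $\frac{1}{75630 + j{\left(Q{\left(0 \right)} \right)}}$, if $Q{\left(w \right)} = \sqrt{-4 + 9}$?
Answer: $\frac{302781}{22919079979} - \frac{53 \sqrt{5}}{22919079979} \approx 1.3206 \cdot 10^{-5}$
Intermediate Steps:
$p{\left(S \right)} = 5 - 2 S$ ($p{\left(S \right)} = - 2 S + 5 = 5 - 2 S$)
$F = 260$
$Q{\left(w \right)} = \sqrt{5}$
$j{\left(T \right)} = \frac{260 + T}{5 - T}$ ($j{\left(T \right)} = \frac{T + 260}{T - \left(-5 + 2 T\right)} = \frac{260 + T}{5 - T}$)
$\frac{1}{75630 + j{\left(Q{\left(0 \right)} \right)}} = \frac{1}{75630 + \frac{260 + \sqrt{5}}{5 - \sqrt{5}}}$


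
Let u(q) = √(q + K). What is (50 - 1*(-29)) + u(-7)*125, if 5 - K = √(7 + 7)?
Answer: 79 + 125*√(-2 - √14) ≈ 79.0 + 299.52*I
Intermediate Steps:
K = 5 - √14 (K = 5 - √(7 + 7) = 5 - √14 ≈ 1.2583)
u(q) = √(5 + q - √14) (u(q) = √(q + (5 - √14)) = √(5 + q - √14))
(50 - 1*(-29)) + u(-7)*125 = (50 - 1*(-29)) + √(5 - 7 - √14)*125 = (50 + 29) + √(-2 - √14)*125 = 79 + 125*√(-2 - √14)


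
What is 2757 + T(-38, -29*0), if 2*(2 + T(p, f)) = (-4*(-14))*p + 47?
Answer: 3429/2 ≈ 1714.5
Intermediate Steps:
T(p, f) = 43/2 + 28*p (T(p, f) = -2 + ((-4*(-14))*p + 47)/2 = -2 + (56*p + 47)/2 = -2 + (47 + 56*p)/2 = -2 + (47/2 + 28*p) = 43/2 + 28*p)
2757 + T(-38, -29*0) = 2757 + (43/2 + 28*(-38)) = 2757 + (43/2 - 1064) = 2757 - 2085/2 = 3429/2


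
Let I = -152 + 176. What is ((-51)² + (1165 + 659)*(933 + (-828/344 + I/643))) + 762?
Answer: 47026324851/27649 ≈ 1.7008e+6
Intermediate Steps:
I = 24
((-51)² + (1165 + 659)*(933 + (-828/344 + I/643))) + 762 = ((-51)² + (1165 + 659)*(933 + (-828/344 + 24/643))) + 762 = (2601 + 1824*(933 + (-828*1/344 + 24*(1/643)))) + 762 = (2601 + 1824*(933 + (-207/86 + 24/643))) + 762 = (2601 + 1824*(933 - 131037/55298)) + 762 = (2601 + 1824*(51461997/55298)) + 762 = (2601 + 46933341264/27649) + 762 = 47005256313/27649 + 762 = 47026324851/27649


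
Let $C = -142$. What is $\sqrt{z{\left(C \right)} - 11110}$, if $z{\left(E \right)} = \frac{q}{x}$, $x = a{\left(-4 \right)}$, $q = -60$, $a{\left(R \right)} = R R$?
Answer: $\frac{i \sqrt{44455}}{2} \approx 105.42 i$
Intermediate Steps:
$a{\left(R \right)} = R^{2}$
$x = 16$ ($x = \left(-4\right)^{2} = 16$)
$z{\left(E \right)} = - \frac{15}{4}$ ($z{\left(E \right)} = - \frac{60}{16} = \left(-60\right) \frac{1}{16} = - \frac{15}{4}$)
$\sqrt{z{\left(C \right)} - 11110} = \sqrt{- \frac{15}{4} - 11110} = \sqrt{- \frac{44455}{4}} = \frac{i \sqrt{44455}}{2}$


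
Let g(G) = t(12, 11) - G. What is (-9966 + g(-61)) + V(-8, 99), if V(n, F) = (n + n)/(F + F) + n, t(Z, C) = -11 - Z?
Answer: -983672/99 ≈ -9936.1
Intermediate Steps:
V(n, F) = n + n/F (V(n, F) = (2*n)/((2*F)) + n = (2*n)*(1/(2*F)) + n = n/F + n = n + n/F)
g(G) = -23 - G (g(G) = (-11 - 1*12) - G = (-11 - 12) - G = -23 - G)
(-9966 + g(-61)) + V(-8, 99) = (-9966 + (-23 - 1*(-61))) + (-8 - 8/99) = (-9966 + (-23 + 61)) + (-8 - 8*1/99) = (-9966 + 38) + (-8 - 8/99) = -9928 - 800/99 = -983672/99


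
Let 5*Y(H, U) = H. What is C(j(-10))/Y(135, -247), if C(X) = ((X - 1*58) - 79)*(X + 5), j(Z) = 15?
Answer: -2440/27 ≈ -90.370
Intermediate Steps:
Y(H, U) = H/5
C(X) = (-137 + X)*(5 + X) (C(X) = ((X - 58) - 79)*(5 + X) = ((-58 + X) - 79)*(5 + X) = (-137 + X)*(5 + X))
C(j(-10))/Y(135, -247) = (-685 + 15² - 132*15)/(((⅕)*135)) = (-685 + 225 - 1980)/27 = -2440*1/27 = -2440/27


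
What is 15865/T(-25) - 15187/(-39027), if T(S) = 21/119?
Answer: 1169535844/13009 ≈ 89902.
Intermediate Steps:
T(S) = 3/17 (T(S) = 21*(1/119) = 3/17)
15865/T(-25) - 15187/(-39027) = 15865/(3/17) - 15187/(-39027) = 15865*(17/3) - 15187*(-1/39027) = 269705/3 + 15187/39027 = 1169535844/13009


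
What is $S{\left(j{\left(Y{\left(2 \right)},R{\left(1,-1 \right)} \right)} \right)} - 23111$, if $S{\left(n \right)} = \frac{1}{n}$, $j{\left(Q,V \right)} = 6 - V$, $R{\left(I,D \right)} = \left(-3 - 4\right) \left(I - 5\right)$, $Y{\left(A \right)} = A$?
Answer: $- \frac{508443}{22} \approx -23111.0$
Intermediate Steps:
$R{\left(I,D \right)} = 35 - 7 I$ ($R{\left(I,D \right)} = - 7 \left(-5 + I\right) = 35 - 7 I$)
$S{\left(j{\left(Y{\left(2 \right)},R{\left(1,-1 \right)} \right)} \right)} - 23111 = \frac{1}{6 - \left(35 - 7\right)} - 23111 = \frac{1}{6 - 28} - 23111 = \frac{1}{-22} - 23111 = - \frac{1}{22} - 23111 = - \frac{508443}{22}$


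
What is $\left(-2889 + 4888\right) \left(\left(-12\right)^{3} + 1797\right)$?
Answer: $137931$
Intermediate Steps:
$\left(-2889 + 4888\right) \left(\left(-12\right)^{3} + 1797\right) = 1999 \left(-1728 + 1797\right) = 1999 \cdot 69 = 137931$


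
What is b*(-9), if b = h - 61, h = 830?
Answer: -6921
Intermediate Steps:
b = 769 (b = 830 - 61 = 769)
b*(-9) = 769*(-9) = -6921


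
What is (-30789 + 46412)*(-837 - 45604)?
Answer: -725547743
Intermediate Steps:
(-30789 + 46412)*(-837 - 45604) = 15623*(-46441) = -725547743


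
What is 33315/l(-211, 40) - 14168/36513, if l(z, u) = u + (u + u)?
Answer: 80982029/292104 ≈ 277.24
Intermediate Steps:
l(z, u) = 3*u (l(z, u) = u + 2*u = 3*u)
33315/l(-211, 40) - 14168/36513 = 33315/((3*40)) - 14168/36513 = 33315/120 - 14168*1/36513 = 33315*(1/120) - 14168/36513 = 2221/8 - 14168/36513 = 80982029/292104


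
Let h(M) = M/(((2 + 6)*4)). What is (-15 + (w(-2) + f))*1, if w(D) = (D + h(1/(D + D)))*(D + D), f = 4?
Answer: -95/32 ≈ -2.9688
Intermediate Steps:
h(M) = M/32 (h(M) = M/((8*4)) = M/32)
w(D) = 2*D*(D + 1/(64*D)) (w(D) = (D + 1/(32*(D + D)))*(D + D) = (D + 1/(32*((2*D))))*(2*D) = (D + (1/(2*D))/32)*(2*D) = (D + 1/(64*D))*(2*D) = 2*D*(D + 1/(64*D)))
(-15 + (w(-2) + f))*1 = (-15 + ((1/32 + 2*(-2)²) + 4))*1 = (-15 + ((1/32 + 2*4) + 4))*1 = (-15 + ((1/32 + 8) + 4))*1 = (-15 + (257/32 + 4))*1 = (-15 + 385/32)*1 = -95/32*1 = -95/32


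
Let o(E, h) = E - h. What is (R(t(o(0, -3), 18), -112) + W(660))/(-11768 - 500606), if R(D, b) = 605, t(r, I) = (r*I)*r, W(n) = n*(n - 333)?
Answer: -216425/512374 ≈ -0.42240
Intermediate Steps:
W(n) = n*(-333 + n)
t(r, I) = I*r² (t(r, I) = (I*r)*r = I*r²)
(R(t(o(0, -3), 18), -112) + W(660))/(-11768 - 500606) = (605 + 660*(-333 + 660))/(-11768 - 500606) = (605 + 660*327)/(-512374) = (605 + 215820)*(-1/512374) = 216425*(-1/512374) = -216425/512374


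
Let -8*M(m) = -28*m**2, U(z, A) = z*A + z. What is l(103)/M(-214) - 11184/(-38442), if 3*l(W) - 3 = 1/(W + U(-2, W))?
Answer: 47057769779/161745003315 ≈ 0.29094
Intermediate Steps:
U(z, A) = z + A*z (U(z, A) = A*z + z = z + A*z)
l(W) = 1 + 1/(3*(-2 - W)) (l(W) = 1 + 1/(3*(W - 2*(1 + W))) = 1 + 1/(3*(W + (-2 - 2*W))) = 1 + 1/(3*(-2 - W)))
M(m) = 7*m**2/2 (M(m) = -(-7)*m**2/2 = 7*m**2/2)
l(103)/M(-214) - 11184/(-38442) = ((5/3 + 103)/(2 + 103))/(((7/2)*(-214)**2)) - 11184/(-38442) = ((314/3)/105)/(((7/2)*45796)) - 11184*(-1/38442) = ((1/105)*(314/3))/160286 + 1864/6407 = (314/315)*(1/160286) + 1864/6407 = 157/25245045 + 1864/6407 = 47057769779/161745003315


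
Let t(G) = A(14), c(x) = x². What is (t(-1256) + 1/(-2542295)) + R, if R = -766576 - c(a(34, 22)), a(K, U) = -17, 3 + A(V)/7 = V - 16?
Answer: -1949686035501/2542295 ≈ -7.6690e+5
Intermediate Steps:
A(V) = -133 + 7*V (A(V) = -21 + 7*(V - 16) = -21 + 7*(-16 + V) = -21 + (-112 + 7*V) = -133 + 7*V)
t(G) = -35 (t(G) = -133 + 7*14 = -133 + 98 = -35)
R = -766865 (R = -766576 - 1*(-17)² = -766576 - 1*289 = -766576 - 289 = -766865)
(t(-1256) + 1/(-2542295)) + R = (-35 + 1/(-2542295)) - 766865 = (-35 - 1/2542295) - 766865 = -88980326/2542295 - 766865 = -1949686035501/2542295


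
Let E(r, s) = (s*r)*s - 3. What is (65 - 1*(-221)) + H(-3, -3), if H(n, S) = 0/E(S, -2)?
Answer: 286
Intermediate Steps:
E(r, s) = -3 + r*s² (E(r, s) = (r*s)*s - 3 = r*s² - 3 = -3 + r*s²)
H(n, S) = 0 (H(n, S) = 0/(-3 + S*(-2)²) = 0/(-3 + S*4) = 0/(-3 + 4*S) = 0)
(65 - 1*(-221)) + H(-3, -3) = (65 - 1*(-221)) + 0 = (65 + 221) + 0 = 286 + 0 = 286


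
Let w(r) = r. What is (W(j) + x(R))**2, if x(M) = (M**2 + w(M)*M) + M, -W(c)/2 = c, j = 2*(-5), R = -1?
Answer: 441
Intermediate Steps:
j = -10
W(c) = -2*c
x(M) = M + 2*M**2 (x(M) = (M**2 + M*M) + M = (M**2 + M**2) + M = 2*M**2 + M = M + 2*M**2)
(W(j) + x(R))**2 = (-2*(-10) - (1 + 2*(-1)))**2 = (20 - (1 - 2))**2 = (20 - 1*(-1))**2 = (20 + 1)**2 = 21**2 = 441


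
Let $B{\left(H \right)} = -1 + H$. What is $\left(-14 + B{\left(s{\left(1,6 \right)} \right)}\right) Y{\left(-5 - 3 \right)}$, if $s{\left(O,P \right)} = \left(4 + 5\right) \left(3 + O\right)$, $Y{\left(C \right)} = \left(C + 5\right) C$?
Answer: $504$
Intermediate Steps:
$Y{\left(C \right)} = C \left(5 + C\right)$ ($Y{\left(C \right)} = \left(5 + C\right) C = C \left(5 + C\right)$)
$s{\left(O,P \right)} = 27 + 9 O$ ($s{\left(O,P \right)} = 9 \left(3 + O\right) = 27 + 9 O$)
$\left(-14 + B{\left(s{\left(1,6 \right)} \right)}\right) Y{\left(-5 - 3 \right)} = \left(-14 + \left(-1 + \left(27 + 9 \cdot 1\right)\right)\right) \left(-5 - 3\right) \left(5 - 8\right) = \left(-14 + \left(-1 + \left(27 + 9\right)\right)\right) \left(- 8 \left(5 - 8\right)\right) = \left(-14 + \left(-1 + 36\right)\right) \left(\left(-8\right) \left(-3\right)\right) = \left(-14 + 35\right) 24 = 21 \cdot 24 = 504$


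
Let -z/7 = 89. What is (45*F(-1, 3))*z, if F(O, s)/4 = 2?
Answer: -224280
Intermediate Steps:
z = -623 (z = -7*89 = -623)
F(O, s) = 8 (F(O, s) = 4*2 = 8)
(45*F(-1, 3))*z = (45*8)*(-623) = 360*(-623) = -224280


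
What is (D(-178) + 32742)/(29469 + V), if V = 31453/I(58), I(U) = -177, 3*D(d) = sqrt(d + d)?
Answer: 2897667/2592280 + 59*I*sqrt(89)/2592280 ≈ 1.1178 + 0.00021472*I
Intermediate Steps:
D(d) = sqrt(2)*sqrt(d)/3 (D(d) = sqrt(d + d)/3 = sqrt(2*d)/3 = (sqrt(2)*sqrt(d))/3 = sqrt(2)*sqrt(d)/3)
V = -31453/177 (V = 31453/(-177) = 31453*(-1/177) = -31453/177 ≈ -177.70)
(D(-178) + 32742)/(29469 + V) = (sqrt(2)*sqrt(-178)/3 + 32742)/(29469 - 31453/177) = (sqrt(2)*(I*sqrt(178))/3 + 32742)/(5184560/177) = (2*I*sqrt(89)/3 + 32742)*(177/5184560) = (32742 + 2*I*sqrt(89)/3)*(177/5184560) = 2897667/2592280 + 59*I*sqrt(89)/2592280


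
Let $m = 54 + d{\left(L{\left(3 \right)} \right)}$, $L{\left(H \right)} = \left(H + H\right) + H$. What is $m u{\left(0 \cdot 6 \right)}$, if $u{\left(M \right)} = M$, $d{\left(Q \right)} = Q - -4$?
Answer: $0$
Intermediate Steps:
$L{\left(H \right)} = 3 H$ ($L{\left(H \right)} = 2 H + H = 3 H$)
$d{\left(Q \right)} = 4 + Q$ ($d{\left(Q \right)} = Q + 4 = 4 + Q$)
$m = 67$ ($m = 54 + \left(4 + 3 \cdot 3\right) = 54 + \left(4 + 9\right) = 54 + 13 = 67$)
$m u{\left(0 \cdot 6 \right)} = 67 \cdot 0 \cdot 6 = 67 \cdot 0 = 0$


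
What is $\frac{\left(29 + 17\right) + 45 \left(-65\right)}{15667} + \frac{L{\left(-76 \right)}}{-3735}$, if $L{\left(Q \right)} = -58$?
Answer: $- \frac{9844379}{58516245} \approx -0.16823$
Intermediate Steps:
$\frac{\left(29 + 17\right) + 45 \left(-65\right)}{15667} + \frac{L{\left(-76 \right)}}{-3735} = \frac{\left(29 + 17\right) + 45 \left(-65\right)}{15667} - \frac{58}{-3735} = \left(46 - 2925\right) \frac{1}{15667} - - \frac{58}{3735} = \left(-2879\right) \frac{1}{15667} + \frac{58}{3735} = - \frac{2879}{15667} + \frac{58}{3735} = - \frac{9844379}{58516245}$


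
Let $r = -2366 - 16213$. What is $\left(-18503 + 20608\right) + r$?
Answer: $-16474$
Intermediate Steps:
$r = -18579$
$\left(-18503 + 20608\right) + r = \left(-18503 + 20608\right) - 18579 = 2105 - 18579 = -16474$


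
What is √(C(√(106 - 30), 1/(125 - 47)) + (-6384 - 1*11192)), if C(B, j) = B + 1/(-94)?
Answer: √(-155301630 + 17672*√19)/94 ≈ 132.54*I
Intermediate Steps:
C(B, j) = -1/94 + B (C(B, j) = B - 1/94 = -1/94 + B)
√(C(√(106 - 30), 1/(125 - 47)) + (-6384 - 1*11192)) = √((-1/94 + √(106 - 30)) + (-6384 - 1*11192)) = √((-1/94 + √76) + (-6384 - 11192)) = √((-1/94 + 2*√19) - 17576) = √(-1652145/94 + 2*√19)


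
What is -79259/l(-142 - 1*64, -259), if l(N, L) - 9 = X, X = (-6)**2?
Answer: -79259/45 ≈ -1761.3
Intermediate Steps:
X = 36
l(N, L) = 45 (l(N, L) = 9 + 36 = 45)
-79259/l(-142 - 1*64, -259) = -79259/45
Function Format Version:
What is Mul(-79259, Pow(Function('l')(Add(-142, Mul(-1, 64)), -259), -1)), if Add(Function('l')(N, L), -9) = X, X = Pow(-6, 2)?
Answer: Rational(-79259, 45) ≈ -1761.3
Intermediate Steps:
X = 36
Function('l')(N, L) = 45 (Function('l')(N, L) = Add(9, 36) = 45)
Mul(-79259, Pow(Function('l')(Add(-142, Mul(-1, 64)), -259), -1)) = Mul(-79259, Pow(45, -1)) = Mul(-79259, Rational(1, 45)) = Rational(-79259, 45)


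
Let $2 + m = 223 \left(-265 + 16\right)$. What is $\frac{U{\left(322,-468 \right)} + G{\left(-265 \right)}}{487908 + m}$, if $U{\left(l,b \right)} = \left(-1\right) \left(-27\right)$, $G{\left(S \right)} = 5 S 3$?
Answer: $- \frac{3948}{432379} \approx -0.0091309$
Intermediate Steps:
$G{\left(S \right)} = 15 S$
$m = -55529$ ($m = -2 + 223 \left(-265 + 16\right) = -2 + 223 \left(-249\right) = -2 - 55527 = -55529$)
$U{\left(l,b \right)} = 27$
$\frac{U{\left(322,-468 \right)} + G{\left(-265 \right)}}{487908 + m} = \frac{27 + 15 \left(-265\right)}{487908 - 55529} = \frac{27 - 3975}{432379} = \left(-3948\right) \frac{1}{432379} = - \frac{3948}{432379}$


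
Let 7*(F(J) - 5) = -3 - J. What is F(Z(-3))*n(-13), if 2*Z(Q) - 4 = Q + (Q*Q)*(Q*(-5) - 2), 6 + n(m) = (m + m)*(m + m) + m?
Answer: -17739/7 ≈ -2534.1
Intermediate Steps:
n(m) = -6 + m + 4*m² (n(m) = -6 + ((m + m)*(m + m) + m) = -6 + ((2*m)*(2*m) + m) = -6 + (4*m² + m) = -6 + (m + 4*m²) = -6 + m + 4*m²)
Z(Q) = 2 + Q/2 + Q²*(-2 - 5*Q)/2 (Z(Q) = 2 + (Q + (Q*Q)*(Q*(-5) - 2))/2 = 2 + (Q + Q²*(-5*Q - 2))/2 = 2 + (Q + Q²*(-2 - 5*Q))/2 = 2 + (Q/2 + Q²*(-2 - 5*Q)/2) = 2 + Q/2 + Q²*(-2 - 5*Q)/2)
F(J) = 32/7 - J/7 (F(J) = 5 + (-3 - J)/7 = 5 + (-3/7 - J/7) = 32/7 - J/7)
F(Z(-3))*n(-13) = (32/7 - (2 + (½)*(-3) - 1*(-3)² - 5/2*(-3)³)/7)*(-6 - 13 + 4*(-13)²) = (32/7 - (2 - 3/2 - 1*9 - 5/2*(-27))/7)*(-6 - 13 + 4*169) = (32/7 - (2 - 3/2 - 9 + 135/2)/7)*(-6 - 13 + 676) = (32/7 - ⅐*59)*657 = (32/7 - 59/7)*657 = -27/7*657 = -17739/7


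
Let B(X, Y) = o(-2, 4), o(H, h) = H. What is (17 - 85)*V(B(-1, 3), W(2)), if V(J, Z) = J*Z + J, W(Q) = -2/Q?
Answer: 0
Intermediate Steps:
B(X, Y) = -2
V(J, Z) = J + J*Z
(17 - 85)*V(B(-1, 3), W(2)) = (17 - 85)*(-2*(1 - 2/2)) = -(-136)*(1 - 2*½) = -(-136)*(1 - 1) = -(-136)*0 = -68*0 = 0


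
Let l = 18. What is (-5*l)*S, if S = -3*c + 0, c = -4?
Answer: -1080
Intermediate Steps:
S = 12 (S = -3*(-4) + 0 = 12 + 0 = 12)
(-5*l)*S = -5*18*12 = -90*12 = -1080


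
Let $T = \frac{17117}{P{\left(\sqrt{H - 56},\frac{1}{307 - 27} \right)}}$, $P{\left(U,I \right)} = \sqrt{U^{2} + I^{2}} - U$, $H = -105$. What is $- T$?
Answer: $\frac{4792760 i}{\sqrt{12622399} - 280 \sqrt{161}} \approx - 3.4055 \cdot 10^{10} i$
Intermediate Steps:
$P{\left(U,I \right)} = \sqrt{I^{2} + U^{2}} - U$
$T = \frac{17117}{- i \sqrt{161} + \frac{i \sqrt{12622399}}{280}}$ ($T = \frac{17117}{\sqrt{\left(\frac{1}{307 - 27}\right)^{2} + \left(\sqrt{-105 - 56}\right)^{2}} - \sqrt{-105 - 56}} = \frac{17117}{\sqrt{\left(\frac{1}{280}\right)^{2} + \left(\sqrt{-161}\right)^{2}} - \sqrt{-161}} = \frac{17117}{\sqrt{\left(\frac{1}{280}\right)^{2} + \left(i \sqrt{161}\right)^{2}} - i \sqrt{161}} = \frac{17117}{\sqrt{\frac{1}{78400} - 161} - i \sqrt{161}} = \frac{17117}{\sqrt{- \frac{12622399}{78400}} - i \sqrt{161}} = \frac{17117}{\frac{i \sqrt{12622399}}{280} - i \sqrt{161}} = \frac{17117}{- i \sqrt{161} + \frac{i \sqrt{12622399}}{280}} \approx 3.4055 \cdot 10^{10} i$)
$- T = - \frac{4792760 i}{- \sqrt{12622399} + 280 \sqrt{161}}$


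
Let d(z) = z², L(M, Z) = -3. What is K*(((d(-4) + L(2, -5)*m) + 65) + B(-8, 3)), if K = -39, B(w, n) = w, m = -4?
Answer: -3315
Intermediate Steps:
K*(((d(-4) + L(2, -5)*m) + 65) + B(-8, 3)) = -39*((((-4)² - 3*(-4)) + 65) - 8) = -39*(((16 + 12) + 65) - 8) = -39*((28 + 65) - 8) = -39*(93 - 8) = -39*85 = -3315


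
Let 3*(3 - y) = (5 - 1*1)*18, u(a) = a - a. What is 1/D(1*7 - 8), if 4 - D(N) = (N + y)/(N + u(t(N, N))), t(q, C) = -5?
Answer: -1/18 ≈ -0.055556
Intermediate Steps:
u(a) = 0
y = -21 (y = 3 - (5 - 1*1)*18/3 = 3 - (5 - 1)*18/3 = 3 - 4*18/3 = 3 - 1/3*72 = 3 - 24 = -21)
D(N) = 4 - (-21 + N)/N (D(N) = 4 - (N - 21)/(N + 0) = 4 - (-21 + N)/N)
1/D(1*7 - 8) = 1/(3 + 21/(1*7 - 8)) = 1/(3 + 21/(7 - 8)) = 1/(3 + 21/(-1)) = 1/(3 + 21*(-1)) = 1/(3 - 21) = 1/(-18) = -1/18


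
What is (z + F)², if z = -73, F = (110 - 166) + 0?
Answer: 16641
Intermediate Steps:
F = -56 (F = -56 + 0 = -56)
(z + F)² = (-73 - 56)² = (-129)² = 16641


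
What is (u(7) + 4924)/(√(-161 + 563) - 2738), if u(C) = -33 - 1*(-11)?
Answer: -6710838/3748121 - 2451*√402/3748121 ≈ -1.8036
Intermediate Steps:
u(C) = -22 (u(C) = -33 + 11 = -22)
(u(7) + 4924)/(√(-161 + 563) - 2738) = (-22 + 4924)/(√(-161 + 563) - 2738) = 4902/(√402 - 2738) = 4902/(-2738 + √402)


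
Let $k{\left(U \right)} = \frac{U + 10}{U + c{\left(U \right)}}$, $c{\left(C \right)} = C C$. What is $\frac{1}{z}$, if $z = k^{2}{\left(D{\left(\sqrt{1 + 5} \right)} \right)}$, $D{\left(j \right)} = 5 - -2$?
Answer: $\frac{3136}{289} \approx 10.851$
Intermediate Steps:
$D{\left(j \right)} = 7$ ($D{\left(j \right)} = 5 + 2 = 7$)
$c{\left(C \right)} = C^{2}$
$k{\left(U \right)} = \frac{10 + U}{U + U^{2}}$ ($k{\left(U \right)} = \frac{U + 10}{U + U^{2}} = \frac{10 + U}{U + U^{2}}$)
$z = \frac{289}{3136}$ ($z = \left(\frac{10 + 7}{7 \left(1 + 7\right)}\right)^{2} = \left(\frac{1}{7} \cdot \frac{1}{8} \cdot 17\right)^{2} = \left(\frac{17}{56}\right)^{2} = \frac{289}{3136} \approx 0.092156$)
$\frac{1}{z} = \frac{1}{\frac{289}{3136}} = \frac{3136}{289}$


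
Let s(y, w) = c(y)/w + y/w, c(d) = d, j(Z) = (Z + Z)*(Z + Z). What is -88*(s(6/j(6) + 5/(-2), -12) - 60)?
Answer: 94391/18 ≈ 5243.9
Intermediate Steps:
j(Z) = 4*Z**2 (j(Z) = (2*Z)*(2*Z) = 4*Z**2)
s(y, w) = 2*y/w (s(y, w) = y/w + y/w = 2*y/w)
-88*(s(6/j(6) + 5/(-2), -12) - 60) = -88*(2*(6/((4*6**2)) + 5/(-2))/(-12) - 60) = -88*(2*(6/((4*36)) + 5*(-1/2))*(-1/12) - 60) = -88*(2*(6/144 - 5/2)*(-1/12) - 60) = -88*(2*(6*(1/144) - 5/2)*(-1/12) - 60) = -88*(2*(1/24 - 5/2)*(-1/12) - 60) = -88*(2*(-59/24)*(-1/12) - 60) = -88*(59/144 - 60) = -88*(-8581/144) = 94391/18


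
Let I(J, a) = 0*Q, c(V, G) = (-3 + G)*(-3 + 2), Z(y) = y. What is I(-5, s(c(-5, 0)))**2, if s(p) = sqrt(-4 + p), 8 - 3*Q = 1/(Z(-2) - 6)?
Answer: 0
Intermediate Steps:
Q = 65/24 (Q = 8/3 - 1/(3*(-2 - 6)) = 8/3 - 1/3/(-8) = 8/3 - 1/3*(-1/8) = 8/3 + 1/24 = 65/24 ≈ 2.7083)
c(V, G) = 3 - G (c(V, G) = (-3 + G)*(-1) = 3 - G)
I(J, a) = 0 (I(J, a) = 0*(65/24) = 0)
I(-5, s(c(-5, 0)))**2 = 0**2 = 0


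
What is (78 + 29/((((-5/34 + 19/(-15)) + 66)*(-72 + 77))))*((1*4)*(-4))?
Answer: -41155200/32939 ≈ -1249.4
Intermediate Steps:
(78 + 29/((((-5/34 + 19/(-15)) + 66)*(-72 + 77))))*((1*4)*(-4)) = (78 + 29/((((-5*1/34 + 19*(-1/15)) + 66)*5)))*(4*(-4)) = (78 + 29/((((-5/34 - 19/15) + 66)*5)))*(-16) = (78 + 29/(((-721/510 + 66)*5)))*(-16) = (78 + 29/(((32939/510)*5)))*(-16) = (78 + 29/(32939/102))*(-16) = (78 + 29*(102/32939))*(-16) = (78 + 2958/32939)*(-16) = (2572200/32939)*(-16) = -41155200/32939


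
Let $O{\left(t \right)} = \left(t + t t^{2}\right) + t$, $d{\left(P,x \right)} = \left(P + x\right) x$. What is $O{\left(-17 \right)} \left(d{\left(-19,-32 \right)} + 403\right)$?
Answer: $-10067145$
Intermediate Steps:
$d{\left(P,x \right)} = x \left(P + x\right)$
$O{\left(t \right)} = t^{3} + 2 t$ ($O{\left(t \right)} = \left(t + t^{3}\right) + t = t^{3} + 2 t$)
$O{\left(-17 \right)} \left(d{\left(-19,-32 \right)} + 403\right) = - 17 \left(2 + \left(-17\right)^{2}\right) \left(- 32 \left(-19 - 32\right) + 403\right) = - 17 \left(2 + 289\right) \left(\left(-32\right) \left(-51\right) + 403\right) = \left(-17\right) 291 \left(1632 + 403\right) = \left(-4947\right) 2035 = -10067145$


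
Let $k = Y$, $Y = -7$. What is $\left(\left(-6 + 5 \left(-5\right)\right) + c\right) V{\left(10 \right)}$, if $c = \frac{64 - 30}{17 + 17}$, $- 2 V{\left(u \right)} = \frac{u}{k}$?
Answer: $- \frac{150}{7} \approx -21.429$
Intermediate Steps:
$k = -7$
$V{\left(u \right)} = \frac{u}{14}$ ($V{\left(u \right)} = - \frac{u \frac{1}{-7}}{2} = - \frac{u \left(- \frac{1}{7}\right)}{2} = - \frac{\left(- \frac{1}{7}\right) u}{2} = \frac{u}{14}$)
$c = 1$ ($c = \frac{34}{34} = 34 \cdot \frac{1}{34} = 1$)
$\left(\left(-6 + 5 \left(-5\right)\right) + c\right) V{\left(10 \right)} = \left(\left(-6 + 5 \left(-5\right)\right) + 1\right) \frac{1}{14} \cdot 10 = \left(\left(-6 - 25\right) + 1\right) \frac{5}{7} = \left(-31 + 1\right) \frac{5}{7} = \left(-30\right) \frac{5}{7} = - \frac{150}{7}$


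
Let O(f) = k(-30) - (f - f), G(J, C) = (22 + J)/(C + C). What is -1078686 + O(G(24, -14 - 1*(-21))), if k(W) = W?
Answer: -1078716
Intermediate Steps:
G(J, C) = (22 + J)/(2*C) (G(J, C) = (22 + J)/((2*C)) = (22 + J)*(1/(2*C)) = (22 + J)/(2*C))
O(f) = -30 (O(f) = -30 - (f - f) = -30 - 1*0 = -30 + 0 = -30)
-1078686 + O(G(24, -14 - 1*(-21))) = -1078686 - 30 = -1078716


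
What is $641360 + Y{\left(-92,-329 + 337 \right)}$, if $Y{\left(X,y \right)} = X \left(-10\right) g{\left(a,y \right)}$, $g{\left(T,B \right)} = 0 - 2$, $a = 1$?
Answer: $639520$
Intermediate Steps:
$g{\left(T,B \right)} = -2$
$Y{\left(X,y \right)} = 20 X$ ($Y{\left(X,y \right)} = X \left(-10\right) \left(-2\right) = - 10 X \left(-2\right) = 20 X$)
$641360 + Y{\left(-92,-329 + 337 \right)} = 641360 + 20 \left(-92\right) = 641360 - 1840 = 639520$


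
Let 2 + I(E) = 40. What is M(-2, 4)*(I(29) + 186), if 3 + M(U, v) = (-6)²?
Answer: 7392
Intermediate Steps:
I(E) = 38 (I(E) = -2 + 40 = 38)
M(U, v) = 33 (M(U, v) = -3 + (-6)² = -3 + 36 = 33)
M(-2, 4)*(I(29) + 186) = 33*(38 + 186) = 33*224 = 7392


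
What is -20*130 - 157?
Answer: -2757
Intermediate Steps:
-20*130 - 157 = -2600 - 157 = -2757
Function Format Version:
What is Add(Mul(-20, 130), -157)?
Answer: -2757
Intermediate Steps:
Add(Mul(-20, 130), -157) = Add(-2600, -157) = -2757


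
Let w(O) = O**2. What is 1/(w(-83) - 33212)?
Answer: -1/26323 ≈ -3.7990e-5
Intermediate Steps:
1/(w(-83) - 33212) = 1/((-83)**2 - 33212) = 1/(6889 - 33212) = 1/(-26323) = -1/26323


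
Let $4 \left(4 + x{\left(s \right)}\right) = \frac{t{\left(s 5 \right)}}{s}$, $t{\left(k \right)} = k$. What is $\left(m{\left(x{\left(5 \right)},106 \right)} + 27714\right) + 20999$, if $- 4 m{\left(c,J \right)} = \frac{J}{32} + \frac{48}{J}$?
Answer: $\frac{165231303}{3392} \approx 48712.0$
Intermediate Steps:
$x{\left(s \right)} = - \frac{11}{4}$ ($x{\left(s \right)} = -4 + \frac{s 5 \frac{1}{s}}{4} = -4 + \frac{5 s \frac{1}{s}}{4} = -4 + \frac{1}{4} \cdot 5 = -4 + \frac{5}{4} = - \frac{11}{4}$)
$m{\left(c,J \right)} = - \frac{12}{J} - \frac{J}{128}$ ($m{\left(c,J \right)} = - \frac{\frac{J}{32} + \frac{48}{J}}{4} = - \frac{\frac{48}{J} + \frac{J}{32}}{4} = - \frac{12}{J} - \frac{J}{128}$)
$\left(m{\left(x{\left(5 \right)},106 \right)} + 27714\right) + 20999 = \left(\left(- \frac{12}{106} - \frac{53}{64}\right) + 27714\right) + 20999 = \left(\left(\left(-12\right) \frac{1}{106} - \frac{53}{64}\right) + 27714\right) + 20999 = \left(\left(- \frac{6}{53} - \frac{53}{64}\right) + 27714\right) + 20999 = \left(- \frac{3193}{3392} + 27714\right) + 20999 = \frac{94002695}{3392} + 20999 = \frac{165231303}{3392}$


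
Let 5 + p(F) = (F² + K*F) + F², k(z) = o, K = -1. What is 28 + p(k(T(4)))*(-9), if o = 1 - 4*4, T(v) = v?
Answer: -4112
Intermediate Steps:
o = -15 (o = 1 - 16 = -15)
k(z) = -15
p(F) = -5 - F + 2*F² (p(F) = -5 + ((F² - F) + F²) = -5 + (-F + 2*F²) = -5 - F + 2*F²)
28 + p(k(T(4)))*(-9) = 28 + (-5 - 1*(-15) + 2*(-15)²)*(-9) = 28 + (-5 + 15 + 2*225)*(-9) = 28 + (-5 + 15 + 450)*(-9) = 28 + 460*(-9) = 28 - 4140 = -4112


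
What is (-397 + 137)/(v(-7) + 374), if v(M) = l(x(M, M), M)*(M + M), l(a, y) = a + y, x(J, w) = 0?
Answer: -65/118 ≈ -0.55085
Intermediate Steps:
v(M) = 2*M**2 (v(M) = (0 + M)*(M + M) = M*(2*M) = 2*M**2)
(-397 + 137)/(v(-7) + 374) = (-397 + 137)/(2*(-7)**2 + 374) = -260/(2*49 + 374) = -260/(98 + 374) = -260/472 = -260*1/472 = -65/118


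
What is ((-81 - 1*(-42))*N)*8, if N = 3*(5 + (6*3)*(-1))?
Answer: 12168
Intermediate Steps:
N = -39 (N = 3*(5 + 18*(-1)) = 3*(5 - 18) = 3*(-13) = -39)
((-81 - 1*(-42))*N)*8 = ((-81 - 1*(-42))*(-39))*8 = ((-81 + 42)*(-39))*8 = -39*(-39)*8 = 1521*8 = 12168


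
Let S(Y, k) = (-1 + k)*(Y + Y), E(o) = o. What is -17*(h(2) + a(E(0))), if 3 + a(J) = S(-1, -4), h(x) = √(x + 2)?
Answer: -153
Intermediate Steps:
S(Y, k) = 2*Y*(-1 + k) (S(Y, k) = (-1 + k)*(2*Y) = 2*Y*(-1 + k))
h(x) = √(2 + x)
a(J) = 7 (a(J) = -3 + 2*(-1)*(-1 - 4) = -3 + 2*(-1)*(-5) = -3 + 10 = 7)
-17*(h(2) + a(E(0))) = -17*(√(2 + 2) + 7) = -17*(√4 + 7) = -17*(2 + 7) = -17*9 = -153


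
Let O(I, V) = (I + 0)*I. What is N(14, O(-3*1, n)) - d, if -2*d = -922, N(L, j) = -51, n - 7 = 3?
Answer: -512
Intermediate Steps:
n = 10 (n = 7 + 3 = 10)
O(I, V) = I² (O(I, V) = I*I = I²)
d = 461 (d = -½*(-922) = 461)
N(14, O(-3*1, n)) - d = -51 - 1*461 = -51 - 461 = -512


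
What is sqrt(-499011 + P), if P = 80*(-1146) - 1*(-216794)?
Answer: I*sqrt(373897) ≈ 611.47*I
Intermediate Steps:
P = 125114 (P = -91680 + 216794 = 125114)
sqrt(-499011 + P) = sqrt(-499011 + 125114) = sqrt(-373897) = I*sqrt(373897)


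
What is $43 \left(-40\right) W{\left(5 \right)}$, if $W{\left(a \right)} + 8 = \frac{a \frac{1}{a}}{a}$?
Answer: $13416$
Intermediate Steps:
$W{\left(a \right)} = -8 + \frac{1}{a}$ ($W{\left(a \right)} = -8 + \frac{a \frac{1}{a}}{a} = -8 + 1 \frac{1}{a} = -8 + \frac{1}{a}$)
$43 \left(-40\right) W{\left(5 \right)} = 43 \left(-40\right) \left(-8 + \frac{1}{5}\right) = - 1720 \left(-8 + \frac{1}{5}\right) = \left(-1720\right) \left(- \frac{39}{5}\right) = 13416$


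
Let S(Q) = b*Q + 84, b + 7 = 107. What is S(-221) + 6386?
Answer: -15630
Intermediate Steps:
b = 100 (b = -7 + 107 = 100)
S(Q) = 84 + 100*Q (S(Q) = 100*Q + 84 = 84 + 100*Q)
S(-221) + 6386 = (84 + 100*(-221)) + 6386 = (84 - 22100) + 6386 = -22016 + 6386 = -15630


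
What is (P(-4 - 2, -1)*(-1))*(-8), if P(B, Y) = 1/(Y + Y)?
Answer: -4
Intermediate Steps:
P(B, Y) = 1/(2*Y)
(P(-4 - 2, -1)*(-1))*(-8) = (((½)/(-1))*(-1))*(-8) = (((½)*(-1))*(-1))*(-8) = -½*(-1)*(-8) = (½)*(-8) = -4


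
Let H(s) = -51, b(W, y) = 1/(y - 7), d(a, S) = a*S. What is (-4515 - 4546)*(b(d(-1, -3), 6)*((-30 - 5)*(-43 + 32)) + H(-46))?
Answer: 3950596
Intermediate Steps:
d(a, S) = S*a
b(W, y) = 1/(-7 + y)
(-4515 - 4546)*(b(d(-1, -3), 6)*((-30 - 5)*(-43 + 32)) + H(-46)) = (-4515 - 4546)*(((-30 - 5)*(-43 + 32))/(-7 + 6) - 51) = -9061*((-35*(-11))/(-1) - 51) = -9061*(-1*385 - 51) = -9061*(-385 - 51) = -9061*(-436) = 3950596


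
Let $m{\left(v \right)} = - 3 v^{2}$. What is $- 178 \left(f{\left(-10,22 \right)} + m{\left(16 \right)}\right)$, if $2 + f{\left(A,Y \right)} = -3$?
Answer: $137594$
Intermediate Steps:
$f{\left(A,Y \right)} = -5$ ($f{\left(A,Y \right)} = -2 - 3 = -5$)
$- 178 \left(f{\left(-10,22 \right)} + m{\left(16 \right)}\right) = - 178 \left(-5 - 3 \cdot 16^{2}\right) = - 178 \left(-5 - 768\right) = \left(-178\right) \left(-773\right) = 137594$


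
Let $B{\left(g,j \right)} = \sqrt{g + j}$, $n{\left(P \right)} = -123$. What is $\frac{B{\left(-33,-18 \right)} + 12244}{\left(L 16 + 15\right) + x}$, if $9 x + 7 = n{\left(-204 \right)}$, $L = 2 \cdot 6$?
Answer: $\frac{110196}{1733} + \frac{9 i \sqrt{51}}{1733} \approx 63.587 + 0.037088 i$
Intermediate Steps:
$L = 12$
$x = - \frac{130}{9}$ ($x = - \frac{7}{9} + \frac{1}{9} \left(-123\right) = - \frac{7}{9} - \frac{41}{3} = - \frac{130}{9} \approx -14.444$)
$\frac{B{\left(-33,-18 \right)} + 12244}{\left(L 16 + 15\right) + x} = \frac{\sqrt{-33 - 18} + 12244}{\left(12 \cdot 16 + 15\right) - \frac{130}{9}} = \frac{\sqrt{-51} + 12244}{\left(192 + 15\right) - \frac{130}{9}} = \frac{i \sqrt{51} + 12244}{207 - \frac{130}{9}} = \frac{12244 + i \sqrt{51}}{\frac{1733}{9}} = \left(12244 + i \sqrt{51}\right) \frac{9}{1733} = \frac{110196}{1733} + \frac{9 i \sqrt{51}}{1733}$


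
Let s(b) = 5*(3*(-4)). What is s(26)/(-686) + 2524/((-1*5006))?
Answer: -357776/858529 ≈ -0.41673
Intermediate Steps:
s(b) = -60 (s(b) = 5*(-12) = -60)
s(26)/(-686) + 2524/((-1*5006)) = -60/(-686) + 2524/((-1*5006)) = -60*(-1/686) + 2524/(-5006) = 30/343 + 2524*(-1/5006) = 30/343 - 1262/2503 = -357776/858529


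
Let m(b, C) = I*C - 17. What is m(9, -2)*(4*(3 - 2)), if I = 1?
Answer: -76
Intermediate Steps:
m(b, C) = -17 + C (m(b, C) = 1*C - 17 = C - 17 = -17 + C)
m(9, -2)*(4*(3 - 2)) = (-17 - 2)*(4*(3 - 2)) = -76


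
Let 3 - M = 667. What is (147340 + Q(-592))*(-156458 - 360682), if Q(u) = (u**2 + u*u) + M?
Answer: -438329932560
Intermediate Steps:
M = -664 (M = 3 - 1*667 = 3 - 667 = -664)
Q(u) = -664 + 2*u**2 (Q(u) = (u**2 + u*u) - 664 = (u**2 + u**2) - 664 = 2*u**2 - 664 = -664 + 2*u**2)
(147340 + Q(-592))*(-156458 - 360682) = (147340 + (-664 + 2*(-592)**2))*(-156458 - 360682) = (147340 + (-664 + 2*350464))*(-517140) = (147340 + (-664 + 700928))*(-517140) = (147340 + 700264)*(-517140) = 847604*(-517140) = -438329932560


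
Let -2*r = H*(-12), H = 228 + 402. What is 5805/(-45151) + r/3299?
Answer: 151520085/148953149 ≈ 1.0172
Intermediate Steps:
H = 630
r = 3780 (r = -315*(-12) = -½*(-7560) = 3780)
5805/(-45151) + r/3299 = 5805/(-45151) + 3780/3299 = 5805*(-1/45151) + 3780*(1/3299) = -5805/45151 + 3780/3299 = 151520085/148953149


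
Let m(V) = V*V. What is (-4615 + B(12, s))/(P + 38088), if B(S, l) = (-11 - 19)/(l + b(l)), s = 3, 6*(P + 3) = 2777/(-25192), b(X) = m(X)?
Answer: -697944360/5756621143 ≈ -0.12124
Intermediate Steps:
m(V) = V**2
b(X) = X**2
P = -456233/151152 (P = -3 + (2777/(-25192))/6 = -3 + (2777*(-1/25192))/6 = -3 + (1/6)*(-2777/25192) = -3 - 2777/151152 = -456233/151152 ≈ -3.0184)
B(S, l) = -30/(l + l**2) (B(S, l) = (-11 - 19)/(l + l**2) = -30/(l + l**2))
(-4615 + B(12, s))/(P + 38088) = (-4615 - 30/(3*(1 + 3)))/(-456233/151152 + 38088) = (-4615 - 30*1/3/4)/(5756621143/151152) = (-4615 - 30*1/3*1/4)*(151152/5756621143) = (-4615 - 5/2)*(151152/5756621143) = -9235/2*151152/5756621143 = -697944360/5756621143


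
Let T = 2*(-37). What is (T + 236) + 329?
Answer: 491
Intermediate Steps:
T = -74
(T + 236) + 329 = (-74 + 236) + 329 = 162 + 329 = 491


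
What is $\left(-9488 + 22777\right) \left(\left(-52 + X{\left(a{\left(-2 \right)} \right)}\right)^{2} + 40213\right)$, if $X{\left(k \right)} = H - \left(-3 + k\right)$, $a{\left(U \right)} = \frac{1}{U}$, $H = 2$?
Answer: $\frac{2252498789}{4} \approx 5.6312 \cdot 10^{8}$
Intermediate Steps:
$X{\left(k \right)} = 5 - k$ ($X{\left(k \right)} = 2 - \left(-3 + k\right) = 5 - k$)
$\left(-9488 + 22777\right) \left(\left(-52 + X{\left(a{\left(-2 \right)} \right)}\right)^{2} + 40213\right) = \left(-9488 + 22777\right) \left(\left(-52 + \left(5 - \frac{1}{-2}\right)\right)^{2} + 40213\right) = 13289 \left(\left(-52 + \left(5 - - \frac{1}{2}\right)\right)^{2} + 40213\right) = 13289 \left(\left(-52 + \left(5 + \frac{1}{2}\right)\right)^{2} + 40213\right) = 13289 \left(\left(-52 + \frac{11}{2}\right)^{2} + 40213\right) = 13289 \left(\left(- \frac{93}{2}\right)^{2} + 40213\right) = 13289 \left(\frac{8649}{4} + 40213\right) = 13289 \cdot \frac{169501}{4} = \frac{2252498789}{4}$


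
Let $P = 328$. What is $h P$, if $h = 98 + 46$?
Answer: $47232$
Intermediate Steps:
$h = 144$
$h P = 144 \cdot 328 = 47232$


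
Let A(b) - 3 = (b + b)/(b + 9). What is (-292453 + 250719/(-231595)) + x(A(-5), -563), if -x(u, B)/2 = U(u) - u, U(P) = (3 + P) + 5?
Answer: -9676372682/33085 ≈ -2.9247e+5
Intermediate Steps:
U(P) = 8 + P
A(b) = 3 + 2*b/(9 + b) (A(b) = 3 + (b + b)/(b + 9) = 3 + (2*b)/(9 + b) = 3 + 2*b/(9 + b))
x(u, B) = -16 (x(u, B) = -2*((8 + u) - u) = -2*8 = -16)
(-292453 + 250719/(-231595)) + x(A(-5), -563) = (-292453 + 250719/(-231595)) - 16 = (-292453 + 250719*(-1/231595)) - 16 = (-292453 - 35817/33085) - 16 = -9675843322/33085 - 16 = -9676372682/33085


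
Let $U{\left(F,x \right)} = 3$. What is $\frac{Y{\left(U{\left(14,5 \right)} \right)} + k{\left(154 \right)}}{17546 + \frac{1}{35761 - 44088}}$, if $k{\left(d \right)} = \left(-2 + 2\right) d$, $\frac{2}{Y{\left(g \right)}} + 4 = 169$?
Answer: $\frac{1514}{2191583115} \approx 6.9082 \cdot 10^{-7}$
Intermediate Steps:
$Y{\left(g \right)} = \frac{2}{165}$ ($Y{\left(g \right)} = \frac{2}{-4 + 169} = \frac{2}{165}$)
$k{\left(d \right)} = 0$ ($k{\left(d \right)} = 0 d = 0$)
$\frac{Y{\left(U{\left(14,5 \right)} \right)} + k{\left(154 \right)}}{17546 + \frac{1}{35761 - 44088}} = \frac{\frac{2}{165} + 0}{17546 + \frac{1}{35761 - 44088}} = \frac{2}{165 \left(17546 + \frac{1}{-8327}\right)} = \frac{2}{165 \left(17546 - \frac{1}{8327}\right)} = \frac{2}{165 \cdot \frac{146105541}{8327}} = \frac{2}{165} \cdot \frac{8327}{146105541} = \frac{1514}{2191583115}$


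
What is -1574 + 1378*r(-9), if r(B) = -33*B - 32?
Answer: 363596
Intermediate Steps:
r(B) = -32 - 33*B
-1574 + 1378*r(-9) = -1574 + 1378*(-32 - 33*(-9)) = -1574 + 1378*(-32 + 297) = -1574 + 1378*265 = -1574 + 365170 = 363596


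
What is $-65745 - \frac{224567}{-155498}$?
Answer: $- \frac{1460427349}{22214} \approx -65744.0$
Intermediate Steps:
$-65745 - \frac{224567}{-155498} = -65745 - 224567 \left(- \frac{1}{155498}\right) = -65745 - - \frac{32081}{22214} = -65745 + \frac{32081}{22214} = - \frac{1460427349}{22214}$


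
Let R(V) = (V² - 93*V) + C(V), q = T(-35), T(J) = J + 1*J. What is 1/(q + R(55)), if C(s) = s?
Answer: -1/2105 ≈ -0.00047506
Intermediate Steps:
T(J) = 2*J (T(J) = J + J = 2*J)
q = -70 (q = 2*(-35) = -70)
R(V) = V² - 92*V (R(V) = (V² - 93*V) + V = V² - 92*V)
1/(q + R(55)) = 1/(-70 + 55*(-92 + 55)) = 1/(-70 + 55*(-37)) = 1/(-70 - 2035) = 1/(-2105) = -1/2105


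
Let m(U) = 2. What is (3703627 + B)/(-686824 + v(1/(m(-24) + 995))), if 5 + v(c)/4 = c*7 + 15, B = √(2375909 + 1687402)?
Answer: -3692516119/684723620 - 2991*√451479/684723620 ≈ -5.3956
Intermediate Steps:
B = 3*√451479 (B = √4063311 = 3*√451479 ≈ 2015.8)
v(c) = 40 + 28*c (v(c) = -20 + 4*(c*7 + 15) = -20 + 4*(7*c + 15) = -20 + 4*(15 + 7*c) = -20 + (60 + 28*c) = 40 + 28*c)
(3703627 + B)/(-686824 + v(1/(m(-24) + 995))) = (3703627 + 3*√451479)/(-686824 + (40 + 28/(2 + 995))) = (3703627 + 3*√451479)/(-686824 + (40 + 28/997)) = (3703627 + 3*√451479)/(-686824 + 39908/997) = (3703627 + 3*√451479)/(-684723620/997) = (3703627 + 3*√451479)*(-997/684723620) = -3692516119/684723620 - 2991*√451479/684723620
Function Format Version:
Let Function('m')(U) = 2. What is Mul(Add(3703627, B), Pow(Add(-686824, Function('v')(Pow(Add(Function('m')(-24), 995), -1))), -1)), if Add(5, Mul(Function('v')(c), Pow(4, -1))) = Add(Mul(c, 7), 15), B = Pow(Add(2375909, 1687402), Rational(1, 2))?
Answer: Add(Rational(-3692516119, 684723620), Mul(Rational(-2991, 684723620), Pow(451479, Rational(1, 2)))) ≈ -5.3956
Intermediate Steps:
B = Mul(3, Pow(451479, Rational(1, 2))) (B = Pow(4063311, Rational(1, 2)) = Mul(3, Pow(451479, Rational(1, 2))) ≈ 2015.8)
Function('v')(c) = Add(40, Mul(28, c)) (Function('v')(c) = Add(-20, Mul(4, Add(Mul(c, 7), 15))) = Add(-20, Mul(4, Add(Mul(7, c), 15))) = Add(-20, Mul(4, Add(15, Mul(7, c)))) = Add(-20, Add(60, Mul(28, c))) = Add(40, Mul(28, c)))
Mul(Add(3703627, B), Pow(Add(-686824, Function('v')(Pow(Add(Function('m')(-24), 995), -1))), -1)) = Mul(Add(3703627, Mul(3, Pow(451479, Rational(1, 2)))), Pow(Add(-686824, Add(40, Mul(28, Pow(Add(2, 995), -1)))), -1)) = Mul(Add(3703627, Mul(3, Pow(451479, Rational(1, 2)))), Pow(Add(-686824, Add(40, Mul(28, Pow(997, -1)))), -1)) = Mul(Add(3703627, Mul(3, Pow(451479, Rational(1, 2)))), Pow(Add(-686824, Add(40, Mul(28, Rational(1, 997)))), -1)) = Mul(Add(3703627, Mul(3, Pow(451479, Rational(1, 2)))), Pow(Add(-686824, Add(40, Rational(28, 997))), -1)) = Mul(Add(3703627, Mul(3, Pow(451479, Rational(1, 2)))), Pow(Add(-686824, Rational(39908, 997)), -1)) = Mul(Add(3703627, Mul(3, Pow(451479, Rational(1, 2)))), Pow(Rational(-684723620, 997), -1)) = Mul(Add(3703627, Mul(3, Pow(451479, Rational(1, 2)))), Rational(-997, 684723620)) = Add(Rational(-3692516119, 684723620), Mul(Rational(-2991, 684723620), Pow(451479, Rational(1, 2))))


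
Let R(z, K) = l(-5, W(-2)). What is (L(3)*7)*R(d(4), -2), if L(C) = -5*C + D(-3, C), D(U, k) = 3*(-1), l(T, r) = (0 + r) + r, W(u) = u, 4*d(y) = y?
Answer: 504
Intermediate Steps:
d(y) = y/4
l(T, r) = 2*r (l(T, r) = r + r = 2*r)
R(z, K) = -4 (R(z, K) = 2*(-2) = -4)
D(U, k) = -3
L(C) = -3 - 5*C (L(C) = -5*C - 3 = -3 - 5*C)
(L(3)*7)*R(d(4), -2) = ((-3 - 5*3)*7)*(-4) = ((-3 - 15)*7)*(-4) = -18*7*(-4) = -126*(-4) = 504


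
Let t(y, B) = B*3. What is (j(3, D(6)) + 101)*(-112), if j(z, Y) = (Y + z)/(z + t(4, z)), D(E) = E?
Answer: -11396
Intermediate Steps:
t(y, B) = 3*B
j(z, Y) = (Y + z)/(4*z) (j(z, Y) = (Y + z)/(z + 3*z) = (Y + z)/((4*z)) = (Y + z)*(1/(4*z)) = (Y + z)/(4*z))
(j(3, D(6)) + 101)*(-112) = ((1/4)*(6 + 3)/3 + 101)*(-112) = ((1/4)*(1/3)*9 + 101)*(-112) = (3/4 + 101)*(-112) = (407/4)*(-112) = -11396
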